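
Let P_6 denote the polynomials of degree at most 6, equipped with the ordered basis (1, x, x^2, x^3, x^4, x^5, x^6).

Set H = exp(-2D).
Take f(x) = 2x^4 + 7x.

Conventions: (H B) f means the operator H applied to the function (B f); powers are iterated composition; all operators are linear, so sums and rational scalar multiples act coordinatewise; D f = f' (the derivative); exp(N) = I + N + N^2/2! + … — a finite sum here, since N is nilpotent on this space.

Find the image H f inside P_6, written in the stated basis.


g(x) = 2x^4 - 16x^3 + 48x^2 - 57x + 18

order-1 term: -16x^3 - 14
order-2 term: 48x^2
order-3 term: -64x
order-4 term: 32
the series for exp(-2D) f terminates at order 4
exp(-2D) f = 2x^4 - 16x^3 + 48x^2 - 57x + 18


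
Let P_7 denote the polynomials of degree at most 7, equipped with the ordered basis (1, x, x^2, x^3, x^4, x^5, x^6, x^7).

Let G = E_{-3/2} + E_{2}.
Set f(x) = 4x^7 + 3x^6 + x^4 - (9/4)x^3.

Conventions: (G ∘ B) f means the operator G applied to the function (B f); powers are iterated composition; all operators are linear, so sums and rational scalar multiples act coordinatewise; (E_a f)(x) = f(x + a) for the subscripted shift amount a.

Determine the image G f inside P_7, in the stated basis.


the result is g(x) = 8x^7 + 20x^6 + 534x^5 + (3723/4)x^4 + (12895/4)x^3 + (48513/16)x^2 + (40425/16)x + 43551/64

E_{-3/2} f = 4x^7 - 39x^6 + 162x^5 - (1481/4)x^4 + 498x^3 - (6183/16)x^2 + (2457/16)x - 1377/64
E_{2} f = 4x^7 + 59x^6 + 372x^5 + 1301x^4 + (10903/4)x^3 + (6837/2)x^2 + 2373x + 702
(E_{-3/2} + E_{2}) f = 8x^7 + 20x^6 + 534x^5 + (3723/4)x^4 + (12895/4)x^3 + (48513/16)x^2 + (40425/16)x + 43551/64


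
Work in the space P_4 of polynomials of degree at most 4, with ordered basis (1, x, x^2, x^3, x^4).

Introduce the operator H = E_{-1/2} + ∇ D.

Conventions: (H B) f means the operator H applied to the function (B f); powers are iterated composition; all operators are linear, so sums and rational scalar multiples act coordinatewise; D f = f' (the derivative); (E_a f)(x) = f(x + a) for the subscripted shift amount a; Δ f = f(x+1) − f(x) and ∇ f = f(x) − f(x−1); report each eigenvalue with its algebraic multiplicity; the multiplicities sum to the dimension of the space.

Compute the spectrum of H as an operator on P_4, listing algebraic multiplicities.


λ = 1 (multiplicity 5)

image of 1: 1
image of x: x - 1/2
image of x^2: x^2 - x + 9/4
image of x^3: x^3 - (3/2)x^2 + (27/4)x - 25/8
image of x^4: x^4 - 2x^3 + (27/2)x^2 - (25/2)x + 65/16
the matrix is upper triangular; its diagonal is (1, 1, 1, 1, 1)
for a triangular matrix the eigenvalues are the diagonal entries, with algebraic multiplicity their repetition count


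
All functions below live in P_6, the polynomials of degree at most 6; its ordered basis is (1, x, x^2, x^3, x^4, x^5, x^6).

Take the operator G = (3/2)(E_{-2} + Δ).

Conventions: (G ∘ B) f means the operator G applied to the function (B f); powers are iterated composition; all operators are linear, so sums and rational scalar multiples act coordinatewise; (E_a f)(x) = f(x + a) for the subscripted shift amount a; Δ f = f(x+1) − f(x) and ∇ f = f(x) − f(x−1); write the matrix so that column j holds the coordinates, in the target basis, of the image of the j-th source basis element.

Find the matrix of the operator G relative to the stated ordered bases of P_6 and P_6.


image of 1: 3/2
image of x: (3/2)x - 3/2
image of x^2: (3/2)x^2 - 3x + 15/2
image of x^3: (3/2)x^3 - (9/2)x^2 + (45/2)x - 21/2
image of x^4: (3/2)x^4 - 6x^3 + 45x^2 - 42x + 51/2
image of x^5: (3/2)x^5 - (15/2)x^4 + 75x^3 - 105x^2 + (255/2)x - 93/2
image of x^6: (3/2)x^6 - 9x^5 + (225/2)x^4 - 210x^3 + (765/2)x^2 - 279x + 195/2
each image's coordinates form column j of the matrix

the matrix is [[3/2, -3/2, 15/2, -21/2, 51/2, -93/2, 195/2]; [0, 3/2, -3, 45/2, -42, 255/2, -279]; [0, 0, 3/2, -9/2, 45, -105, 765/2]; [0, 0, 0, 3/2, -6, 75, -210]; [0, 0, 0, 0, 3/2, -15/2, 225/2]; [0, 0, 0, 0, 0, 3/2, -9]; [0, 0, 0, 0, 0, 0, 3/2]] (rows listed top to bottom)


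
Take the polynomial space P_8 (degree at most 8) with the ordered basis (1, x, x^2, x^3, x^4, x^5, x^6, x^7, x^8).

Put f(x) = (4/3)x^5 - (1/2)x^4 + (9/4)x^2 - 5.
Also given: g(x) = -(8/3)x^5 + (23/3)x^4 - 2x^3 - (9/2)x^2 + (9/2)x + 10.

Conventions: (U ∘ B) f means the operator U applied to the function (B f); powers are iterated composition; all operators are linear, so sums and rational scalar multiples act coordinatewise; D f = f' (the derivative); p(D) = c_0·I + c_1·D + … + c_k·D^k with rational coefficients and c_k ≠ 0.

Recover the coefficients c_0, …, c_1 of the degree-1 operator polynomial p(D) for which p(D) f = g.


p(D) = -2·I + D, i.e. c_0 = -2, c_1 = 1

D^0 f = (4/3)x^5 - (1/2)x^4 + (9/4)x^2 - 5
D^1 f = (20/3)x^4 - 2x^3 + (9/2)x
matching coefficients of g against c_0 f + c_1 Df + … from the top degree down determines the c_i
solution: c_0 = -2, c_1 = 1


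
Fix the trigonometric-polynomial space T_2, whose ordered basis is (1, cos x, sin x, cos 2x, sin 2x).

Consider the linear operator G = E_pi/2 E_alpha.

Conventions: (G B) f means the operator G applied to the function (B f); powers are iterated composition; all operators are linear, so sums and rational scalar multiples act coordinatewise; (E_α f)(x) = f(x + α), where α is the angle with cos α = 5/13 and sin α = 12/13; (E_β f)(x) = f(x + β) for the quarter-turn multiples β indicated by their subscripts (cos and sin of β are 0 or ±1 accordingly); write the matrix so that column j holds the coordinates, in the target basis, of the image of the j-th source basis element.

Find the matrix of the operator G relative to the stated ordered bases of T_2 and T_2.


the matrix is [[1, 0, 0, 0, 0]; [0, -12/13, 5/13, 0, 0]; [0, -5/13, -12/13, 0, 0]; [0, 0, 0, 119/169, -120/169]; [0, 0, 0, 120/169, 119/169]] (rows listed top to bottom)

image of 1: 1
image of cos x: -(12/13)cos x - (5/13)sin x
image of sin x: (5/13)cos x - (12/13)sin x
image of cos 2x: (119/169)cos 2x + (120/169)sin 2x
image of sin 2x: -(120/169)cos 2x + (119/169)sin 2x
each image's coordinates form column j of the matrix


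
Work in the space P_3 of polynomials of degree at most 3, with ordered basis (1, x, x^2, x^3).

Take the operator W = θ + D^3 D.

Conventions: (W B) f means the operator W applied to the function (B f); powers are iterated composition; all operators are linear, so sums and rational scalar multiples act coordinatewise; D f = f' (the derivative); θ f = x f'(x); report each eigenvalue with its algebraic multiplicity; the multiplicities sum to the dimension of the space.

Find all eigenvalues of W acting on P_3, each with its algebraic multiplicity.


image of 1: 0
image of x: x
image of x^2: 2x^2
image of x^3: 3x^3
the matrix is upper triangular; its diagonal is (0, 1, 2, 3)
for a triangular matrix the eigenvalues are the diagonal entries, with algebraic multiplicity their repetition count

λ = 0 (multiplicity 1), λ = 1 (multiplicity 1), λ = 2 (multiplicity 1), λ = 3 (multiplicity 1)


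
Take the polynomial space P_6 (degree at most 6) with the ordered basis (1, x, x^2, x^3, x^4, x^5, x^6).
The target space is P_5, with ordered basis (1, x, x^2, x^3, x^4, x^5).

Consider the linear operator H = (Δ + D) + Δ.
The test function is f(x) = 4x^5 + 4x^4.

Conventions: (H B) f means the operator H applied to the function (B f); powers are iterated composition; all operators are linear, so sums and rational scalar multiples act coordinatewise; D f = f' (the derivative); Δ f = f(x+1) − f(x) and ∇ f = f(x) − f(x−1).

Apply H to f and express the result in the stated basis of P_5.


g(x) = 60x^4 + 128x^3 + 128x^2 + 72x + 16

Δ f = 20x^4 + 56x^3 + 64x^2 + 36x + 8
D f = 20x^4 + 16x^3
(Δ + D) f = 40x^4 + 72x^3 + 64x^2 + 36x + 8
Δ f = 20x^4 + 56x^3 + 64x^2 + 36x + 8
((Δ + D) + Δ) f = 60x^4 + 128x^3 + 128x^2 + 72x + 16


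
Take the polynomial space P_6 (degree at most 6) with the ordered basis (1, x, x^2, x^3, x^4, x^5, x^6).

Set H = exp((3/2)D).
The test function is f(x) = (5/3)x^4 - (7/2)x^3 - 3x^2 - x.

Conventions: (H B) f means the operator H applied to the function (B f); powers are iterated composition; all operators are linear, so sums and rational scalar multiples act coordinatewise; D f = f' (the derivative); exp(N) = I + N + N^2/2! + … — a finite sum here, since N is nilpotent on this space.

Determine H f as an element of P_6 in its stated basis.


the result is g(x) = (5/3)x^4 + (13/2)x^3 + (15/4)x^2 - (89/8)x - 93/8

order-1 term: 10x^3 - (63/4)x^2 - 9x - 3/2
order-2 term: (45/2)x^2 - (189/8)x - 27/4
order-3 term: (45/2)x - 189/16
order-4 term: 135/16
the series for exp((3/2)D) f terminates at order 4
exp((3/2)D) f = (5/3)x^4 + (13/2)x^3 + (15/4)x^2 - (89/8)x - 93/8


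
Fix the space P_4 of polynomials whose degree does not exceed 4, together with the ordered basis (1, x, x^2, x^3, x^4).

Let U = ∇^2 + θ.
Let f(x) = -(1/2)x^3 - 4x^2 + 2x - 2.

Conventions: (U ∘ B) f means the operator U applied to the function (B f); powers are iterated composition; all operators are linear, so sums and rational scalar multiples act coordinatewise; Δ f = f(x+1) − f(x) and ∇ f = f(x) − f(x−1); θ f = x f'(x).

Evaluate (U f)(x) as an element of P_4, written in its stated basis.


∇ f = -(3/2)x^2 - (13/2)x + 11/2
∇ ∇ f = -3x - 5
θ f = -(3/2)x^3 - 8x^2 + 2x
(∇^2 + θ) f = -(3/2)x^3 - 8x^2 - x - 5

the image equals g(x) = -(3/2)x^3 - 8x^2 - x - 5


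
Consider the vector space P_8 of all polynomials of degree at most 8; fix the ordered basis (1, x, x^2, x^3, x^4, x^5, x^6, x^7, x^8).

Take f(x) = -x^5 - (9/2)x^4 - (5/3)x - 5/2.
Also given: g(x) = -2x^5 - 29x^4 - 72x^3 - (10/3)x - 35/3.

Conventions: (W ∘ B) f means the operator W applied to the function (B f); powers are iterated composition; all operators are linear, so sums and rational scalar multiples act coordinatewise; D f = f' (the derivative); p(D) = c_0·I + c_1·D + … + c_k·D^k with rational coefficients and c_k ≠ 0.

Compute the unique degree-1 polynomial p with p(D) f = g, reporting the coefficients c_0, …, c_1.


D^0 f = -x^5 - (9/2)x^4 - (5/3)x - 5/2
D^1 f = -5x^4 - 18x^3 - 5/3
matching coefficients of g against c_0 f + c_1 Df + … from the top degree down determines the c_i
solution: c_0 = 2, c_1 = 4

p(D) = 2·I + 4·D, i.e. c_0 = 2, c_1 = 4


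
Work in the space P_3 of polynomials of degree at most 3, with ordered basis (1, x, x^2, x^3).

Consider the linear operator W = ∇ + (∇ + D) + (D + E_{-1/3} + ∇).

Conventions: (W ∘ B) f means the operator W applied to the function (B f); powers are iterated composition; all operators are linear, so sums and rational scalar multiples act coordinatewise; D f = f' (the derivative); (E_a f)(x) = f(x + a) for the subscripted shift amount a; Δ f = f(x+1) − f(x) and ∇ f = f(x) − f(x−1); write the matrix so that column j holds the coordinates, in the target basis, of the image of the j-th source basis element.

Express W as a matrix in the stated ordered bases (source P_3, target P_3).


the matrix is [[1, 14/3, -26/9, 80/27]; [0, 1, 28/3, -26/3]; [0, 0, 1, 14]; [0, 0, 0, 1]] (rows listed top to bottom)

image of 1: 1
image of x: x + 14/3
image of x^2: x^2 + (28/3)x - 26/9
image of x^3: x^3 + 14x^2 - (26/3)x + 80/27
each image's coordinates form column j of the matrix


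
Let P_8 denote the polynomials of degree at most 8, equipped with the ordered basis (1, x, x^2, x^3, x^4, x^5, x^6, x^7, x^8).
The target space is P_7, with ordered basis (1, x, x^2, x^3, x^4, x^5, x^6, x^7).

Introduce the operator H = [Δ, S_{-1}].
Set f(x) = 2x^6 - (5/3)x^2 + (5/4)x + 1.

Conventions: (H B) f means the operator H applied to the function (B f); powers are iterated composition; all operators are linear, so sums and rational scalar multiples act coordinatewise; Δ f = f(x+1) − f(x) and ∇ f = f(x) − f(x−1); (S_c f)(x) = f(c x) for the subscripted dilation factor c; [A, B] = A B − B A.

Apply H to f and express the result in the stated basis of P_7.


S_{-1} f = 2x^6 - (5/3)x^2 - (5/4)x + 1
Δ S_{-1} f = 12x^5 + 30x^4 + 40x^3 + 30x^2 + (26/3)x - 11/12
Δ f = 12x^5 + 30x^4 + 40x^3 + 30x^2 + (26/3)x + 19/12
S_{-1} Δ f = -12x^5 + 30x^4 - 40x^3 + 30x^2 - (26/3)x + 19/12
[Δ, S_{-1}] f = 24x^5 + 80x^3 + (52/3)x - 5/2

the image equals g(x) = 24x^5 + 80x^3 + (52/3)x - 5/2


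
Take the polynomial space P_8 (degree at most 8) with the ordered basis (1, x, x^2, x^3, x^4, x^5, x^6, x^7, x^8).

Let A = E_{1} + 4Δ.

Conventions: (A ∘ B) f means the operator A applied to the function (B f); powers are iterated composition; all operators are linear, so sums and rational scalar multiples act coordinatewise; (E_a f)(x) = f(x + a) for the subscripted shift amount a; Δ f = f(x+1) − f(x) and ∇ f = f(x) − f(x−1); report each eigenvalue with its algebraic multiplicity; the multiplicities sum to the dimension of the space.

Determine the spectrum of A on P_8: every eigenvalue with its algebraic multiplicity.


λ = 1 (multiplicity 9)

image of 1: 1
image of x: x + 5
image of x^2: x^2 + 10x + 5
image of x^3: x^3 + 15x^2 + 15x + 5
image of x^4: x^4 + 20x^3 + 30x^2 + 20x + 5
image of x^5: x^5 + 25x^4 + 50x^3 + 50x^2 + 25x + 5
image of x^6: x^6 + 30x^5 + 75x^4 + 100x^3 + 75x^2 + 30x + 5
image of x^7: x^7 + 35x^6 + 105x^5 + 175x^4 + 175x^3 + 105x^2 + 35x + 5
image of x^8: x^8 + 40x^7 + 140x^6 + 280x^5 + 350x^4 + 280x^3 + 140x^2 + 40x + 5
the matrix is upper triangular; its diagonal is (1, 1, 1, 1, 1, 1, 1, 1, 1)
for a triangular matrix the eigenvalues are the diagonal entries, with algebraic multiplicity their repetition count


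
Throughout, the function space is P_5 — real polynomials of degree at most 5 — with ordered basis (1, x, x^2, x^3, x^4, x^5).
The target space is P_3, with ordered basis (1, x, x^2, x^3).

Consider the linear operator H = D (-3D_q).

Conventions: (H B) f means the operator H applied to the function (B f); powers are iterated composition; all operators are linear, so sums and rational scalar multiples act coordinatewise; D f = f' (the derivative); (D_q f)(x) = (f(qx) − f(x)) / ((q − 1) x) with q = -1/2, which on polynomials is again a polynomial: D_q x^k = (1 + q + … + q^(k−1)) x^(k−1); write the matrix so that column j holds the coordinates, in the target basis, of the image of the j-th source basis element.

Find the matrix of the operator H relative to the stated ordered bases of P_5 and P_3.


image of 1: 0
image of x: 0
image of x^2: -3/2
image of x^3: -(9/2)x
image of x^4: -(45/8)x^2
image of x^5: -(33/4)x^3
each image's coordinates form column j of the matrix

the matrix is [[0, 0, -3/2, 0, 0, 0]; [0, 0, 0, -9/2, 0, 0]; [0, 0, 0, 0, -45/8, 0]; [0, 0, 0, 0, 0, -33/4]] (rows listed top to bottom)


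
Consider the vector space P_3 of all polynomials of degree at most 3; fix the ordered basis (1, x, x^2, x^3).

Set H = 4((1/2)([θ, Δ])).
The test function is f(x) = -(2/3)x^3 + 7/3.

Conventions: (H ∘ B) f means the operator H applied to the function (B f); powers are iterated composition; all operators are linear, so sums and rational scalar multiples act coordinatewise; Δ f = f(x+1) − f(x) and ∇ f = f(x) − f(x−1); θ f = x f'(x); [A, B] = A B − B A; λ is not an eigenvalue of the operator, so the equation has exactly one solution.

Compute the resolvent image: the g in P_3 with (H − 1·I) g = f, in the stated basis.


write g with unknown coordinates in the stated basis and equate coefficients in (H − 1·I) g = f
solving from the highest basis element down gives g = (2/3)x^3 - 4x^2 + 8x - 19/3
check: H g = -4x^2 + 8x - 4
so H g − 1·g = -(2/3)x^3 + 7/3 = f ✓

the image equals g(x) = (2/3)x^3 - 4x^2 + 8x - 19/3


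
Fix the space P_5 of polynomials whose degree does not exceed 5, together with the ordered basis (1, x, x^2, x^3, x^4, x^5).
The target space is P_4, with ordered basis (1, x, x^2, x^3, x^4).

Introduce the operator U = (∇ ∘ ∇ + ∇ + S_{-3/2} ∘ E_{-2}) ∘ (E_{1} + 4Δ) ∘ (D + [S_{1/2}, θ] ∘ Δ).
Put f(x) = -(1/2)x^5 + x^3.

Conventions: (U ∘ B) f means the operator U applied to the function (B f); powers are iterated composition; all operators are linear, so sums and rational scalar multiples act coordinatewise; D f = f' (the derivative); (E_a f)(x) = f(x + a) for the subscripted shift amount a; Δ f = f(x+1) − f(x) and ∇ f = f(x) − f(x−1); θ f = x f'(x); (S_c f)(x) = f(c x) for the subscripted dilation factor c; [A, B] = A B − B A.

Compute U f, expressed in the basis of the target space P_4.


D f = -(5/2)x^4 + 3x^2
Δ f = -(5/2)x^4 - 5x^3 - 2x^2 + (1/2)x + 1/2
θ Δ f = -10x^4 - 15x^3 - 4x^2 + (1/2)x
S_{1/2} θ Δ f = -(5/8)x^4 - (15/8)x^3 - x^2 + (1/4)x
S_{1/2} Δ f = -(5/32)x^4 - (5/8)x^3 - (1/2)x^2 + (1/4)x + 1/2
θ S_{1/2} Δ f = -(5/8)x^4 - (15/8)x^3 - x^2 + (1/4)x
[S_{1/2}, θ] Δ f = 0
(D + [S_{1/2}, θ] ∘ Δ) f = -(5/2)x^4 + 3x^2
E_{1} (D + [S_{1/2}, θ] ∘ Δ) f = -(5/2)x^4 - 10x^3 - 12x^2 - 4x + 1/2
Δ (D + [S_{1/2}, θ] ∘ Δ) f = -10x^3 - 15x^2 - 4x + 1/2
(4Δ) (D + [S_{1/2}, θ] ∘ Δ) f = -40x^3 - 60x^2 - 16x + 2
(E_{1} + 4Δ) (D + [S_{1/2}, θ] ∘ Δ) f = -(5/2)x^4 - 50x^3 - 72x^2 - 20x + 5/2
∇ (E_{1} + 4Δ) (D + [S_{1/2}, θ] ∘ Δ) f = -10x^3 - 135x^2 - 4x + 9/2
∇ ∇ (E_{1} + 4Δ) (D + [S_{1/2}, θ] ∘ Δ) f = -30x^2 - 240x + 121
∇ (E_{1} + 4Δ) (D + [S_{1/2}, θ] ∘ Δ) f = -10x^3 - 135x^2 - 4x + 9/2
E_{-2} (E_{1} + 4Δ) (D + [S_{1/2}, θ] ∘ Δ) f = -(5/2)x^4 - 30x^3 + 168x^2 - 252x + 229/2
S_{-3/2} E_{-2} (E_{1} + 4Δ) (D + [S_{1/2}, θ] ∘ Δ) f = -(405/32)x^4 + (405/4)x^3 + 378x^2 + 378x + 229/2
(∇ ∘ ∇ + ∇ + S_{-3/2} ∘ E_{-2}) (E_{1} + 4Δ) (D + [S_{1/2}, θ] ∘ Δ) f = -(405/32)x^4 + (365/4)x^3 + 213x^2 + 134x + 240

the result is g(x) = -(405/32)x^4 + (365/4)x^3 + 213x^2 + 134x + 240


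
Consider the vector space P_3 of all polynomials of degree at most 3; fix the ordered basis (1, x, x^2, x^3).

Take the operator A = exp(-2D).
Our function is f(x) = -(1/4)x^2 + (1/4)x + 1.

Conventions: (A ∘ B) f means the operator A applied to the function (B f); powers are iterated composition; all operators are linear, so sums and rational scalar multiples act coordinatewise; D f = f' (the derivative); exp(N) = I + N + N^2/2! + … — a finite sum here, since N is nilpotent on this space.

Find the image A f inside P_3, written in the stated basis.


the image equals g(x) = -(1/4)x^2 + (5/4)x - 1/2

order-1 term: x - 1/2
order-2 term: -1
the series for exp(-2D) f terminates at order 2
exp(-2D) f = -(1/4)x^2 + (5/4)x - 1/2


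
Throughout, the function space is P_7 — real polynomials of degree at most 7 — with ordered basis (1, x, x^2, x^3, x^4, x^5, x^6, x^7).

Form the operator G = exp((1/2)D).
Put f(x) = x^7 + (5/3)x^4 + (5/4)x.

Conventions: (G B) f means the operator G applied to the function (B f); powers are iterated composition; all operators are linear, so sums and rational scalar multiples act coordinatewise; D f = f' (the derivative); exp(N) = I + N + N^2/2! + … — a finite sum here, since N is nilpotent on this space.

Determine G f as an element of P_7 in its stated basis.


order-1 term: (7/2)x^6 + (10/3)x^3 + 5/8
order-2 term: (21/4)x^5 + (5/2)x^2
order-3 term: (35/8)x^4 + (5/6)x
order-4 term: (35/16)x^3 + 5/48
order-5 term: (21/32)x^2
order-6 term: (7/64)x
order-7 term: 1/128
the series for exp((1/2)D) f terminates at order 7
exp((1/2)D) f = x^7 + (7/2)x^6 + (21/4)x^5 + (145/24)x^4 + (265/48)x^3 + (101/32)x^2 + (421/192)x + 283/384

the image equals g(x) = x^7 + (7/2)x^6 + (21/4)x^5 + (145/24)x^4 + (265/48)x^3 + (101/32)x^2 + (421/192)x + 283/384


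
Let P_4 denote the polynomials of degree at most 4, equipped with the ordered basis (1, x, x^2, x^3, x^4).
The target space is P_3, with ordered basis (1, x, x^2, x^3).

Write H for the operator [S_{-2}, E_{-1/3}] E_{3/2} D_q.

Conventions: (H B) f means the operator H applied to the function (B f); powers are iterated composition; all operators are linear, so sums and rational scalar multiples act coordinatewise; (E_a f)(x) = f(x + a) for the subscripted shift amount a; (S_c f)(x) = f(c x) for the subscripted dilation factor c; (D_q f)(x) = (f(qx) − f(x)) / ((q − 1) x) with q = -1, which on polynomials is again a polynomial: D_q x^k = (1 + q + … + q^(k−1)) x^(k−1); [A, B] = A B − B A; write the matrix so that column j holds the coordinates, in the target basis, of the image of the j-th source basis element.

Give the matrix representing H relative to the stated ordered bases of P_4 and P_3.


image of 1: 0
image of x: 0
image of x^2: 0
image of x^3: 4x - 10/3
image of x^4: 0
each image's coordinates form column j of the matrix

the matrix is [[0, 0, 0, -10/3, 0]; [0, 0, 0, 4, 0]; [0, 0, 0, 0, 0]; [0, 0, 0, 0, 0]] (rows listed top to bottom)


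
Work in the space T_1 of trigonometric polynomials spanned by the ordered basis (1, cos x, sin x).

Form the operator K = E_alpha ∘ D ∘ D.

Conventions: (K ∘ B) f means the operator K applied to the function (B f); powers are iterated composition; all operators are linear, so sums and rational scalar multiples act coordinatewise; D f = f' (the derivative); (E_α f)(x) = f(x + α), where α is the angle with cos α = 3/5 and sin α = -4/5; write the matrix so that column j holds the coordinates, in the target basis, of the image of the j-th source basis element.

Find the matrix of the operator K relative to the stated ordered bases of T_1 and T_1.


the matrix is [[0, 0, 0]; [0, -3/5, 4/5]; [0, -4/5, -3/5]] (rows listed top to bottom)

image of 1: 0
image of cos x: -(3/5)cos x - (4/5)sin x
image of sin x: (4/5)cos x - (3/5)sin x
each image's coordinates form column j of the matrix


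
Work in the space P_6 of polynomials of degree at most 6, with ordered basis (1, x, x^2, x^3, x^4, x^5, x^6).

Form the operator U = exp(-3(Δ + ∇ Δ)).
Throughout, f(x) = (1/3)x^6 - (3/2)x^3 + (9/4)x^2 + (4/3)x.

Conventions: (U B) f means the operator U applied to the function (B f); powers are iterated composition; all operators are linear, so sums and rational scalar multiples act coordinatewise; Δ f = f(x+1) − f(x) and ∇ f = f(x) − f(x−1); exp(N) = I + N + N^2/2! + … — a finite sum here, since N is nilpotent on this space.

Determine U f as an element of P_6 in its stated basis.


order-1 term: -6x^5 - 45x^4 - 20x^3 - (63/2)x^2 + 21x - 91/4
order-2 term: 45x^4 + 540x^3 + 1395x^2 + (1539/2)x + 1407/4
order-3 term: -180x^3 - 2430x^2 - 7830x - 11259/2
order-4 term: 405x^2 + 4860x + 11475
order-5 term: -486x - 3645
order-6 term: 243
the series for exp(-3(Δ + ∇ Δ)) f terminates at order 6
exp(-3(Δ + ∇ Δ)) f = (1/3)x^6 - 6x^5 + (677/2)x^3 - (2637/4)x^2 - (15985/6)x + 5545/2

g(x) = (1/3)x^6 - 6x^5 + (677/2)x^3 - (2637/4)x^2 - (15985/6)x + 5545/2


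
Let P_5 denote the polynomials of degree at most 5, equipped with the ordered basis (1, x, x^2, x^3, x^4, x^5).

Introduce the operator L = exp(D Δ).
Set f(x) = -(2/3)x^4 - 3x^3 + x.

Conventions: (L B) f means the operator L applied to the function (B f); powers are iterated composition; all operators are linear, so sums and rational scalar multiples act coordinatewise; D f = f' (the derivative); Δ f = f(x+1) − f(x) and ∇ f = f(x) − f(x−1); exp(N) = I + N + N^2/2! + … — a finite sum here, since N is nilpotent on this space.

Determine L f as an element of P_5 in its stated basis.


order-1 term: -8x^2 - 26x - 35/3
order-2 term: -8
the series for exp(D Δ) f terminates at order 2
exp(D Δ) f = -(2/3)x^4 - 3x^3 - 8x^2 - 25x - 59/3

the image equals g(x) = -(2/3)x^4 - 3x^3 - 8x^2 - 25x - 59/3


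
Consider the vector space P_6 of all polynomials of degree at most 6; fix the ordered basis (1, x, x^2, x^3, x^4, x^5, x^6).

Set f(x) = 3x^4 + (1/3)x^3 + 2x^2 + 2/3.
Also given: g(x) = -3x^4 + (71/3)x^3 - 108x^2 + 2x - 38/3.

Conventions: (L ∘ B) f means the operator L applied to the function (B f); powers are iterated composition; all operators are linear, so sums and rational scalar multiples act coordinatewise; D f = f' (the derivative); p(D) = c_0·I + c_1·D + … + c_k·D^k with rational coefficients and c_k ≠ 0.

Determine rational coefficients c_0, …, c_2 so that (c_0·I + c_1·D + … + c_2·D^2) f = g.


D^0 f = 3x^4 + (1/3)x^3 + 2x^2 + 2/3
D^1 f = 12x^3 + x^2 + 4x
D^2 f = 36x^2 + 2x + 4
matching coefficients of g against c_0 f + c_1 Df + … from the top degree down determines the c_i
solution: c_0 = -1, c_1 = 2, c_2 = -3

c_0 = -1, c_1 = 2, c_2 = -3


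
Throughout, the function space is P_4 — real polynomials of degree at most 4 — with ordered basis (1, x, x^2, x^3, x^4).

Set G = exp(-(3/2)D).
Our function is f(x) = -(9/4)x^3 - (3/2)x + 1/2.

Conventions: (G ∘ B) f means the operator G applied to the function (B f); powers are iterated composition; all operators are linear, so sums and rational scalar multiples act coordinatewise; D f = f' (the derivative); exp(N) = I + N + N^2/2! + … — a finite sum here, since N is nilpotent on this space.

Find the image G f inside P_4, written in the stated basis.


the image equals g(x) = -(9/4)x^3 + (81/8)x^2 - (267/16)x + 331/32

order-1 term: (81/8)x^2 + 9/4
order-2 term: -(243/16)x
order-3 term: 243/32
the series for exp(-(3/2)D) f terminates at order 3
exp(-(3/2)D) f = -(9/4)x^3 + (81/8)x^2 - (267/16)x + 331/32


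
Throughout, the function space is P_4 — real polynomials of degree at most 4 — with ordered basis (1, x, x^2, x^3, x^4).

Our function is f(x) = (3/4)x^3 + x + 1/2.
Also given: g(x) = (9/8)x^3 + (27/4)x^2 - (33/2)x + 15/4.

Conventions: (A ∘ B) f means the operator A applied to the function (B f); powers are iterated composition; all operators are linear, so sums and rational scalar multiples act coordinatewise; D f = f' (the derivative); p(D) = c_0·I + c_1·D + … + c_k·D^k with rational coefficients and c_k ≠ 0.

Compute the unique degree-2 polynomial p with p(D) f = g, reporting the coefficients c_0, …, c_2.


D^0 f = (3/4)x^3 + x + 1/2
D^1 f = (9/4)x^2 + 1
D^2 f = (9/2)x
matching coefficients of g against c_0 f + c_1 Df + … from the top degree down determines the c_i
solution: c_0 = 3/2, c_1 = 3, c_2 = -4

c_0 = 3/2, c_1 = 3, c_2 = -4


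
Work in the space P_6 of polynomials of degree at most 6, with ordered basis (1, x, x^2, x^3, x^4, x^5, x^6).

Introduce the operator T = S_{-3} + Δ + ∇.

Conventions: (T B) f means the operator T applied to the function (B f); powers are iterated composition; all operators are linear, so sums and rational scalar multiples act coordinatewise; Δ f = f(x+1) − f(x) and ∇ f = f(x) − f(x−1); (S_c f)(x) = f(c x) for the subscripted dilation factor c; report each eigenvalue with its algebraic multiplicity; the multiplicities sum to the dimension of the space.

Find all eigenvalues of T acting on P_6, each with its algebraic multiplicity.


image of 1: 1
image of x: -3x + 2
image of x^2: 9x^2 + 4x
image of x^3: -27x^3 + 6x^2 + 2
image of x^4: 81x^4 + 8x^3 + 8x
image of x^5: -243x^5 + 10x^4 + 20x^2 + 2
image of x^6: 729x^6 + 12x^5 + 40x^3 + 12x
the matrix is upper triangular; its diagonal is (1, -3, 9, -27, 81, -243, 729)
for a triangular matrix the eigenvalues are the diagonal entries, with algebraic multiplicity their repetition count

λ = -243 (multiplicity 1), λ = -27 (multiplicity 1), λ = -3 (multiplicity 1), λ = 1 (multiplicity 1), λ = 9 (multiplicity 1), λ = 81 (multiplicity 1), λ = 729 (multiplicity 1)


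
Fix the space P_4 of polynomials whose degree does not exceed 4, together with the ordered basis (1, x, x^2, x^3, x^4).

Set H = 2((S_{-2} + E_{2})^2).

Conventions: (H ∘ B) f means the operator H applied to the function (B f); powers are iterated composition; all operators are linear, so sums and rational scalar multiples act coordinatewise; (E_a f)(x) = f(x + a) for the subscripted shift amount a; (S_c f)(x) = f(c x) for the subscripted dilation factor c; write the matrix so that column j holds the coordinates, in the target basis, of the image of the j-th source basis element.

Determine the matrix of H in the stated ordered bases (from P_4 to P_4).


image of 1: 8
image of x: 2x + 4
image of x^2: 50x^2 + 32x + 72
image of x^3: 98x^3 - 24x^2 - 144x + 16
image of x^4: 578x^4 + 160x^3 + 1152x^2 + 1408x + 1056
each image's coordinates form column j of the matrix

the matrix is [[8, 4, 72, 16, 1056]; [0, 2, 32, -144, 1408]; [0, 0, 50, -24, 1152]; [0, 0, 0, 98, 160]; [0, 0, 0, 0, 578]] (rows listed top to bottom)


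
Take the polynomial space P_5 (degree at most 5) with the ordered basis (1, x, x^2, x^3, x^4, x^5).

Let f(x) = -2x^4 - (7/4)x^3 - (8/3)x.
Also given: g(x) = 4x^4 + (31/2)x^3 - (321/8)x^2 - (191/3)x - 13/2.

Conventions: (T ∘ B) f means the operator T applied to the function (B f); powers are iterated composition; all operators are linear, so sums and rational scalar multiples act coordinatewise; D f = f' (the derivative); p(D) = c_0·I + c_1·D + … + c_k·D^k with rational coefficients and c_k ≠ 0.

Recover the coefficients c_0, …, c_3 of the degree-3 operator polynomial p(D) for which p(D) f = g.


D^0 f = -2x^4 - (7/4)x^3 - (8/3)x
D^1 f = -8x^3 - (21/4)x^2 - 8/3
D^2 f = -24x^2 - (21/2)x
D^3 f = -48x - 21/2
matching coefficients of g against c_0 f + c_1 Df + … from the top degree down determines the c_i
solution: c_0 = -2, c_1 = -3/2, c_2 = 2, c_3 = 1

c_0 = -2, c_1 = -3/2, c_2 = 2, c_3 = 1


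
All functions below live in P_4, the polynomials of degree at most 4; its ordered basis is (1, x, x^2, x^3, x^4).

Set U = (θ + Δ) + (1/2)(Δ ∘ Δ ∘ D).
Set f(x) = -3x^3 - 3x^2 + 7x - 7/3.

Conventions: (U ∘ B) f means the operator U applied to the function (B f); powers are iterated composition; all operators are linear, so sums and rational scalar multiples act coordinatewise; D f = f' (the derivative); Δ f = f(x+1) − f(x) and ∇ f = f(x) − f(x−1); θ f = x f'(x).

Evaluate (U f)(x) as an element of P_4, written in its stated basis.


the image equals g(x) = -9x^3 - 15x^2 - 8x - 8

θ f = -9x^3 - 6x^2 + 7x
Δ f = -9x^2 - 15x + 1
(θ + Δ) f = -9x^3 - 15x^2 - 8x + 1
D f = -9x^2 - 6x + 7
Δ D f = -18x - 15
Δ Δ D f = -18
((1/2)(Δ ∘ Δ ∘ D)) f = -9
((θ + Δ) + (1/2)(Δ ∘ Δ ∘ D)) f = -9x^3 - 15x^2 - 8x - 8


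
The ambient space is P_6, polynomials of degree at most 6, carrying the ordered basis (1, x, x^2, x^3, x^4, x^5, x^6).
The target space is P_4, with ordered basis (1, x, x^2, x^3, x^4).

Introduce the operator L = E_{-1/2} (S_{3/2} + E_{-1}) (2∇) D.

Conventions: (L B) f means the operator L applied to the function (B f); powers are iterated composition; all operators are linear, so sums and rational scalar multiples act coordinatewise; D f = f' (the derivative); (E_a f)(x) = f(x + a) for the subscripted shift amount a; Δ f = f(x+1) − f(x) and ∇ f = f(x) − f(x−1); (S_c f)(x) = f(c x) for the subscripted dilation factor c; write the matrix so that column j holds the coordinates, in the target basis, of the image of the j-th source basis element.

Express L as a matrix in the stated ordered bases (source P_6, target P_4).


the matrix is [[0, 0, 8, -39, 275/2, -3445/8, 81591/64]; [0, 0, 0, 30, -186, 3145/4, -22845/8]; [0, 0, 0, 0, 78, -1155/2, 22425/8]; [0, 0, 0, 0, 0, 175, -2985/2]; [0, 0, 0, 0, 0, 0, 1455/4]] (rows listed top to bottom)

image of 1: 0
image of x: 0
image of x^2: 8
image of x^3: 30x - 39
image of x^4: 78x^2 - 186x + 275/2
image of x^5: 175x^3 - (1155/2)x^2 + (3145/4)x - 3445/8
image of x^6: (1455/4)x^4 - (2985/2)x^3 + (22425/8)x^2 - (22845/8)x + 81591/64
each image's coordinates form column j of the matrix


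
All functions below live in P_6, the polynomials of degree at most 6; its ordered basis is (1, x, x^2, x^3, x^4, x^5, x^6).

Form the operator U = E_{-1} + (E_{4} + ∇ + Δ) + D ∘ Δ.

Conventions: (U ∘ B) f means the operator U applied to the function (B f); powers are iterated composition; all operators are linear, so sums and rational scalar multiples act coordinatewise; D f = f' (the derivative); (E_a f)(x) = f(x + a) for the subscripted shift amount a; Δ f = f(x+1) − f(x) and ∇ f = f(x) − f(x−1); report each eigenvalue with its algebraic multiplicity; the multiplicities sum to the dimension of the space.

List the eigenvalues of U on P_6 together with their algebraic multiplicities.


λ = 2 (multiplicity 7)

image of 1: 2
image of x: 2x + 5
image of x^2: 2x^2 + 10x + 19
image of x^3: 2x^3 + 15x^2 + 57x + 68
image of x^4: 2x^4 + 20x^3 + 114x^2 + 272x + 261
image of x^5: 2x^5 + 25x^4 + 190x^3 + 680x^2 + 1305x + 1030
image of x^6: 2x^6 + 30x^5 + 285x^4 + 1360x^3 + 3915x^2 + 6180x + 4103
the matrix is upper triangular; its diagonal is (2, 2, 2, 2, 2, 2, 2)
for a triangular matrix the eigenvalues are the diagonal entries, with algebraic multiplicity their repetition count


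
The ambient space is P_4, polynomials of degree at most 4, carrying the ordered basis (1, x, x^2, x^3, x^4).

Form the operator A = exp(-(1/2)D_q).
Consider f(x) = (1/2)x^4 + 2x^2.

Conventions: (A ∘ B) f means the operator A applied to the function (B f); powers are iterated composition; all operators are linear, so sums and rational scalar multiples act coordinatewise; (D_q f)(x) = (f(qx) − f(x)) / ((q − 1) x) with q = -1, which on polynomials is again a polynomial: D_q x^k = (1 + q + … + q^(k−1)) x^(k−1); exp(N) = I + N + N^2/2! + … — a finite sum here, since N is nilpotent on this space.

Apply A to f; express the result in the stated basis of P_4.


g(x) = (1/2)x^4 + 2x^2

the series for exp(-(1/2)D_q) f terminates at order 0
exp(-(1/2)D_q) f = (1/2)x^4 + 2x^2


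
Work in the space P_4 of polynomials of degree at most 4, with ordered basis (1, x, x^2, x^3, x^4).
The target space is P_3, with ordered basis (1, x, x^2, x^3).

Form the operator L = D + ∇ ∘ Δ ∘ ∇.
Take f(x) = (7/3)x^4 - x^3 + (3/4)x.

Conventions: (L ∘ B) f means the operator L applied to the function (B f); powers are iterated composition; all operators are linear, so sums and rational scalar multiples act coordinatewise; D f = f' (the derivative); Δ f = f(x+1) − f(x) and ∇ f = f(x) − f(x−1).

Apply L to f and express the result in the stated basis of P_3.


g(x) = (28/3)x^3 - 3x^2 + 56x - 133/4

D f = (28/3)x^3 - 3x^2 + 3/4
∇ f = (28/3)x^3 - 17x^2 + (37/3)x - 31/12
Δ ∇ f = 28x^2 - 6x + 14/3
∇ Δ ∇ f = 56x - 34
(D + ∇ ∘ Δ ∘ ∇) f = (28/3)x^3 - 3x^2 + 56x - 133/4


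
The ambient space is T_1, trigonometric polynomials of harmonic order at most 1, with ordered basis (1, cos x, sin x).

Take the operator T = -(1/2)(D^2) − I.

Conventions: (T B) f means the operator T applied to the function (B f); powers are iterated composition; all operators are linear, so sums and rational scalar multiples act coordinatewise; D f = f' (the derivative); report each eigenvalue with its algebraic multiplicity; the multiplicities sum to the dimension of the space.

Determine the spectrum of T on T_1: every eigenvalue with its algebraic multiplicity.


λ = -1 (multiplicity 1), λ = -1/2 (multiplicity 2)

image of 1: -1
image of cos x: -(1/2)cos x
image of sin x: -(1/2)sin x
the matrix is diagonal; its diagonal is (-1, -1/2, -1/2)
for a triangular matrix the eigenvalues are the diagonal entries, with algebraic multiplicity their repetition count


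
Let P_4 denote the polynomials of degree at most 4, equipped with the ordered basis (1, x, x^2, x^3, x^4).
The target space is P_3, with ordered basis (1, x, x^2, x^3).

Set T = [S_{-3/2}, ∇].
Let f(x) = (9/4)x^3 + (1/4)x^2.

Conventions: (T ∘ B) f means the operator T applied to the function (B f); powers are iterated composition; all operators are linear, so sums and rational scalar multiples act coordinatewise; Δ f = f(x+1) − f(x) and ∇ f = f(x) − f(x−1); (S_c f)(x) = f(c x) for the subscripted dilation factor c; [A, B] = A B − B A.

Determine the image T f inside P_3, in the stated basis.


∇ f = (27/4)x^2 - (25/4)x + 2
S_{-3/2} ∇ f = (243/16)x^2 + (75/8)x + 2
S_{-3/2} f = -(243/32)x^3 + (9/16)x^2
∇ S_{-3/2} f = -(729/32)x^2 + (765/32)x - 261/32
[S_{-3/2}, ∇] f = (1215/32)x^2 - (465/32)x + 325/32

g(x) = (1215/32)x^2 - (465/32)x + 325/32


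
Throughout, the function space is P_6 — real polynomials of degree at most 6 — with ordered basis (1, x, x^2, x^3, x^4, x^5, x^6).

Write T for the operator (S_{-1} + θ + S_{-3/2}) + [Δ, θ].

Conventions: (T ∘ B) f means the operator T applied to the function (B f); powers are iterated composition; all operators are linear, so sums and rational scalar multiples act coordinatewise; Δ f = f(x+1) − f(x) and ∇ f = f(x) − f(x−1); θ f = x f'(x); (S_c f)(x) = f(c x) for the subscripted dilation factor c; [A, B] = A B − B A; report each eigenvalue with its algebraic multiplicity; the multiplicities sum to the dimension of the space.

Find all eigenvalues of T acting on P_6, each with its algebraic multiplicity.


image of 1: 2
image of x: -(3/2)x + 1
image of x^2: (21/4)x^2 + 2x + 2
image of x^3: -(11/8)x^3 + 3x^2 + 6x + 3
image of x^4: (161/16)x^4 + 4x^3 + 12x^2 + 12x + 4
image of x^5: -(115/32)x^5 + 5x^4 + 20x^3 + 30x^2 + 20x + 5
image of x^6: (1177/64)x^6 + 6x^5 + 30x^4 + 60x^3 + 60x^2 + 30x + 6
the matrix is upper triangular; its diagonal is (2, -3/2, 21/4, -11/8, 161/16, -115/32, 1177/64)
for a triangular matrix the eigenvalues are the diagonal entries, with algebraic multiplicity their repetition count

λ = -115/32 (multiplicity 1), λ = -3/2 (multiplicity 1), λ = -11/8 (multiplicity 1), λ = 2 (multiplicity 1), λ = 21/4 (multiplicity 1), λ = 161/16 (multiplicity 1), λ = 1177/64 (multiplicity 1)


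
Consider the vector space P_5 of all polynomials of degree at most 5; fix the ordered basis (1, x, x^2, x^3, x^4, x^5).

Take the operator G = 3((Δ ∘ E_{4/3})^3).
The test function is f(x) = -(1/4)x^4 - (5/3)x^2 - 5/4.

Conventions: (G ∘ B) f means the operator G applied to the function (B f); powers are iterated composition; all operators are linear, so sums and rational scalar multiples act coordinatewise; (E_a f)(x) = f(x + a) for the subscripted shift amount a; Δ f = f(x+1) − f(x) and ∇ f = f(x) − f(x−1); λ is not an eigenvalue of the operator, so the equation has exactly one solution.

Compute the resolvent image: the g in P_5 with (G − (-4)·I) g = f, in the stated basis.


write g with unknown coordinates in the stated basis and equate coefficients in (G − (-4)·I) g = f
solving from the highest basis element down gives g = -(1/16)x^4 - (5/12)x^2 + (9/8)x + 47/8
check: G g = -(9/2)x - 99/4
so G g − (-4)·g = -(1/4)x^4 - (5/3)x^2 - 5/4 = f ✓

the image equals g(x) = -(1/16)x^4 - (5/12)x^2 + (9/8)x + 47/8


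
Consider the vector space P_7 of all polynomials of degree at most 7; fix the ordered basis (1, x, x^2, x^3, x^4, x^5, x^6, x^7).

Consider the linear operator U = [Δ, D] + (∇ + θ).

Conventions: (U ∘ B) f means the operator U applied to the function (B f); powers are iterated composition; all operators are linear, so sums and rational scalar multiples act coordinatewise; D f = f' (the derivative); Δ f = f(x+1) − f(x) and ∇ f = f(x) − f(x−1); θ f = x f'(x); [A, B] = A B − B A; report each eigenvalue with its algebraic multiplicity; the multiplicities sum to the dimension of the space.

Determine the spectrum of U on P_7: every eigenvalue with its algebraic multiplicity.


λ = 0 (multiplicity 1), λ = 1 (multiplicity 1), λ = 2 (multiplicity 1), λ = 3 (multiplicity 1), λ = 4 (multiplicity 1), λ = 5 (multiplicity 1), λ = 6 (multiplicity 1), λ = 7 (multiplicity 1)

image of 1: 0
image of x: x + 1
image of x^2: 2x^2 + 2x - 1
image of x^3: 3x^3 + 3x^2 - 3x + 1
image of x^4: 4x^4 + 4x^3 - 6x^2 + 4x - 1
image of x^5: 5x^5 + 5x^4 - 10x^3 + 10x^2 - 5x + 1
image of x^6: 6x^6 + 6x^5 - 15x^4 + 20x^3 - 15x^2 + 6x - 1
image of x^7: 7x^7 + 7x^6 - 21x^5 + 35x^4 - 35x^3 + 21x^2 - 7x + 1
the matrix is upper triangular; its diagonal is (0, 1, 2, 3, 4, 5, 6, 7)
for a triangular matrix the eigenvalues are the diagonal entries, with algebraic multiplicity their repetition count


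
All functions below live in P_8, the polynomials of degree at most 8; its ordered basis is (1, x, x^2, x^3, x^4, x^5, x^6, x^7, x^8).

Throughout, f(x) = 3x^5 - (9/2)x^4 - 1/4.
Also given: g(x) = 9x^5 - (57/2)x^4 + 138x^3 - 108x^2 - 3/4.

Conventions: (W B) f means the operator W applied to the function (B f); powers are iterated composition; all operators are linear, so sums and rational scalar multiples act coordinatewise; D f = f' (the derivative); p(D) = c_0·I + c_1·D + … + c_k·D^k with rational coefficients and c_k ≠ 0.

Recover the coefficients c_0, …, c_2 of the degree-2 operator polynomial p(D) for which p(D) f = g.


p(D) = 3·I − D + 2·D^2, i.e. c_0 = 3, c_1 = -1, c_2 = 2

D^0 f = 3x^5 - (9/2)x^4 - 1/4
D^1 f = 15x^4 - 18x^3
D^2 f = 60x^3 - 54x^2
matching coefficients of g against c_0 f + c_1 Df + … from the top degree down determines the c_i
solution: c_0 = 3, c_1 = -1, c_2 = 2
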